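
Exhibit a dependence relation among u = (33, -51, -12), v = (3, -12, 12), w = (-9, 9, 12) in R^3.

Solve the homogeneous system with u, v, w as columns by row-reducing the coefficient matrix.
One solution (up to scaling) is (1, -2, 3).

u - 2v + 3w = 0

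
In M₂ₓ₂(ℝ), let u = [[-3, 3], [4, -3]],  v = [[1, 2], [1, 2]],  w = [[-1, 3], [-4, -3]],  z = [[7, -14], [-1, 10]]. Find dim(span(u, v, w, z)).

Pass to coordinate vectors with respect to the basis {E₁₁, E₁₂, E₂₁, E₂₂}.
Put the 4×4 matrix [u|v|w|z] into echelon form.
Exactly 3 pivots survive; hence the rank is 3.

3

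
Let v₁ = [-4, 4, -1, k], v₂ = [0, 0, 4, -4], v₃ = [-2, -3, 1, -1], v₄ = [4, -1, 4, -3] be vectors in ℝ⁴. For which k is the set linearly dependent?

k = -3/7

The vectors are dependent exactly when the determinant of the matrix with rows v₁, v₂, v₃, v₄ vanishes.
Expanding, det = -56*k - 24.
Setting this to zero gives k = -3/7.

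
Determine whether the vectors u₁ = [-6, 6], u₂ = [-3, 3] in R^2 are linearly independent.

Row-reduce the matrix whose columns are u₁, u₂.
The reduction yields 1 nonzero row, so the rank is 1.
Since rank 1 < 2, the set is linearly dependent.

linearly dependent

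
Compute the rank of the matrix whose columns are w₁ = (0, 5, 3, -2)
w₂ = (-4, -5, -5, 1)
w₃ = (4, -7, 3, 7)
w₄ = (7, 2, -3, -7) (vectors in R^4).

Put the 4×4 matrix [w₁|w₂|w₃|w₄] into echelon form.
Reduction leaves 4 leading entries, giving rank 4.

rank 4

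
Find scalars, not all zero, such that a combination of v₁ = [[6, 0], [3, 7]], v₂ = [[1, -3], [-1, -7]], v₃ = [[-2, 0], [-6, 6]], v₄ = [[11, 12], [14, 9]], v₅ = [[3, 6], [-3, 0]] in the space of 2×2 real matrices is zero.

Pass to coordinate vectors relative to the basis {E₁₁, E₁₂, E₂₁, E₂₂}.
Solve the homogeneous system with v₁, v₂, v₃, v₄, v₅ as columns by row-reducing the coefficient matrix.
The free variable yields coefficients (1, -2, -2, -1, 1) (any nonzero multiple also works).

v₁ - 2v₂ - 2v₃ - v₄ + v₅ = 0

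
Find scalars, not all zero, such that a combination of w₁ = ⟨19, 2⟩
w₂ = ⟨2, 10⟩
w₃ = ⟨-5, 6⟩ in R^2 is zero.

w₁ - 2w₂ + 3w₃ = 0

Set up α₁w₁ + … + α₃w₃ = 0 and solve the homogeneous system.
A generator of the null space is (1, -2, 3).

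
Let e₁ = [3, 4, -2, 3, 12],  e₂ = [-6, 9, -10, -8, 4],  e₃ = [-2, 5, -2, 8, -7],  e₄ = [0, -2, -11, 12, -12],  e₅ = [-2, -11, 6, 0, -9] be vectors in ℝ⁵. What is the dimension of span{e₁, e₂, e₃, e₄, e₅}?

Apply Gaussian elimination to the matrix whose rows are e₁, e₂, e₃, e₄, e₅.
Reduction leaves 5 leading entries, giving rank 5.

5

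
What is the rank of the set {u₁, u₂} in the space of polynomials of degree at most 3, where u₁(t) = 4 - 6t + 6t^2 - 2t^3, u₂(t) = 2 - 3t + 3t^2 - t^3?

1

Use coordinates relative to {1, t, …, t^3}.
Form the matrix with u₁, u₂ as columns and reduce.
The echelon form has 1 nonzero row, so the rank is 1.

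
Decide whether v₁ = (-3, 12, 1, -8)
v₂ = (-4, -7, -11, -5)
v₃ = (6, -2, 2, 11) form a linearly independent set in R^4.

Row-reduce the matrix whose columns are v₁, v₂, v₃.
The reduction yields 3 nonzero rows, so the rank is 3.
Since rank = 3 (the number of vectors), the set is linearly independent.

linearly independent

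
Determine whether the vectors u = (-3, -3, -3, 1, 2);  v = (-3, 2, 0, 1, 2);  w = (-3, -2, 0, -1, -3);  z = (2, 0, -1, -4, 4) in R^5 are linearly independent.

linearly independent

Place the vectors as rows of a 4×5 matrix and reduce to echelon form.
The reduction yields 4 nonzero rows, so the rank is 4.
Since rank = 4 (the number of vectors), the set is linearly independent.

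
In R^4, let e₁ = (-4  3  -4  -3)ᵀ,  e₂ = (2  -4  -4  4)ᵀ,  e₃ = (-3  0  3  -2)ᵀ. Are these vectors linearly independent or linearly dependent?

linearly independent

Row-reduce the matrix whose columns are e₁, e₂, e₃.
The reduction yields 3 nonzero rows, so the rank is 3.
Since rank = 3 (the number of vectors), the set is linearly independent.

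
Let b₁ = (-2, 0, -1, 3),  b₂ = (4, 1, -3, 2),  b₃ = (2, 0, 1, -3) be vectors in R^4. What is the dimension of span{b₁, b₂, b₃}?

dim = 2

Form the matrix with b₁, b₂, b₃ as columns and reduce.
Exactly 2 pivots survive; hence the rank is 2.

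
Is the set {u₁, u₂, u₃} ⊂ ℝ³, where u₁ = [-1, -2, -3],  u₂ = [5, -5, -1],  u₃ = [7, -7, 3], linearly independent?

linearly independent

The matrix [u₁|u₂|u₃] has determinant 66.
A nonzero determinant means the columns are linearly independent.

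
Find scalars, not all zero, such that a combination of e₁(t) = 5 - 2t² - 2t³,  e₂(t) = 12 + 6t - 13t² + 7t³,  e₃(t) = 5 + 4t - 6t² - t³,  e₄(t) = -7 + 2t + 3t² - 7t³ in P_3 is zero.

e₁ + e₂ - 2e₃ + e₄ = 0

Take coordinates with respect to {1, t, …, t³}.
Solve the homogeneous system with e₁, e₂, e₃, e₄ as columns by row-reducing the coefficient matrix.
A generator of the null space is (1, 1, -2, 1).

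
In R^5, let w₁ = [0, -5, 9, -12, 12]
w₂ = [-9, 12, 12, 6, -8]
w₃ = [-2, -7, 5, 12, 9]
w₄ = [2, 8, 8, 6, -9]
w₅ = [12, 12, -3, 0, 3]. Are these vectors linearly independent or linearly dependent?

linearly independent

The matrix [w₁|w₂|w₃|w₄|w₅] has determinant 794250.
A nonzero determinant means the columns are linearly independent.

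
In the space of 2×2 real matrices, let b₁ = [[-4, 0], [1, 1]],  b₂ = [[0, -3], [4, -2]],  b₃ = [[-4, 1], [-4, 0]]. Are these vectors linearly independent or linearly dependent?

linearly independent

Write each element as a coordinate vector in ℝ⁴ using {E₁₁, E₁₂, E₂₁, E₂₂}.
Place the vectors as rows of a 3×4 matrix and reduce to echelon form.
The reduction yields 3 nonzero rows, so the rank is 3.
Since rank = 3 (the number of vectors), the set is linearly independent.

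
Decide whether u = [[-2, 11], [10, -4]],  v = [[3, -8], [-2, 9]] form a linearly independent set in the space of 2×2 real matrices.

Take coordinates with respect to the standard basis {E₁₁, E₁₂, E₂₁, E₂₂}.
Row-reduce the matrix whose columns are u, v.
The reduction yields 2 nonzero rows, so the rank is 2.
Since rank = 2 (the number of vectors), the set is linearly independent.

linearly independent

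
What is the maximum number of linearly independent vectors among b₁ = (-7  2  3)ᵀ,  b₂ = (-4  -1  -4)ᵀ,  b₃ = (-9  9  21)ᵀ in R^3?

2

Apply Gaussian elimination to the matrix whose rows are b₁, b₂, b₃.
Reduction leaves 2 leading entries, giving rank 2.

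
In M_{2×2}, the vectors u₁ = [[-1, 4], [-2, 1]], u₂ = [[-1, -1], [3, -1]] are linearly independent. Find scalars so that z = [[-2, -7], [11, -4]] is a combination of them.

Identify each element with its coordinate vector in ℝ⁴ via {E₁₁, E₁₂, E₂₁, E₂₂}.
Write z = a₁u₁ + a₂u₂ and equate components.
Back-substitution yields (a₁, a₂) = (-1, 3).

z = -u₁ + 3u₂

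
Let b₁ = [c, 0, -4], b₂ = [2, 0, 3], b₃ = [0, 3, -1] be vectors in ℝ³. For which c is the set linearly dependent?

The vectors are dependent exactly when the determinant of the matrix with rows b₁, b₂, b₃ vanishes.
The determinant works out to -9*c - 24.
Setting this to zero gives c = -8/3.

c = -8/3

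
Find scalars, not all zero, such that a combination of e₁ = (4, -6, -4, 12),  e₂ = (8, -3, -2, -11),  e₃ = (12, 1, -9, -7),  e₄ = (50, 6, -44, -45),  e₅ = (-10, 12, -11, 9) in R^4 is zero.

3e₂ + 3e₃ - e₄ + e₅ = 0

Row-reduce the matrix with e₁, e₂, e₃, e₄, e₅ as columns; the null space gives the coefficients.
The free variable yields coefficients (0, 3, 3, -1, 1) (any nonzero multiple also works).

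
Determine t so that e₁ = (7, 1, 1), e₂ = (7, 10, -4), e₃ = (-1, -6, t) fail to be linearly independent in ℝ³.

The vectors are dependent exactly when the determinant of the matrix with rows e₁, e₂, e₃ vanishes.
The determinant works out to 63*t - 196.
Setting this to zero gives t = 28/9.

t = 28/9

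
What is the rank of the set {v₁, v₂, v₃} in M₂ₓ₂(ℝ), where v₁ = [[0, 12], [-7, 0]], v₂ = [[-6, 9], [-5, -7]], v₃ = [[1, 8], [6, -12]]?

3

Pass to coordinate vectors with respect to the basis {E₁₁, E₁₂, E₂₁, E₂₂}.
Row-reduce the 3×4 matrix with these as rows.
Reduction leaves 3 leading entries, giving rank 3.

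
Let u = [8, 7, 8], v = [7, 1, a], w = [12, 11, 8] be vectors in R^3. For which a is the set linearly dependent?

a = 48

Dependence holds iff the 3×3 matrix [u v w] is singular.
The determinant works out to 192 - 4*a.
Setting this to zero gives a = 48.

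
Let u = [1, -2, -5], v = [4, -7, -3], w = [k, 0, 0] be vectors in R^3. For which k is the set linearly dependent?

k = 0

The vectors are dependent exactly when the determinant of the matrix with rows u, v, w vanishes.
Expanding, det = -29*k.
Setting this to zero gives k = 0.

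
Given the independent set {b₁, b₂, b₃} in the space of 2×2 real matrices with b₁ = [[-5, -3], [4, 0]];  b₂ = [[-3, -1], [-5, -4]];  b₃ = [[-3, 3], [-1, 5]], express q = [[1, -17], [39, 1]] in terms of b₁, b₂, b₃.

Identify each element with its coordinate vector in ℝ⁴ via {E₁₁, E₁₂, E₂₁, E₂₂}.
Since b₁, b₂, b₃ are independent, the coefficients expressing q are uniquely determined by a linear system.
Back-substitution yields (α₁, α₂, α₃) = (4, -4, -3).

q = 4b₁ - 4b₂ - 3b₃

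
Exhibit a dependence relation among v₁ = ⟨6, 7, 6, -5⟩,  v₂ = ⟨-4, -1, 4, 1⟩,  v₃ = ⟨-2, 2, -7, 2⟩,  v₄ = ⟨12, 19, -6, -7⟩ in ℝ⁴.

2v₁ - v₂ + 2v₃ - v₄ = 0

Row-reduce the matrix with v₁, v₂, v₃, v₄ as columns; the null space gives the coefficients.
A generator of the null space is (2, -1, 2, -1).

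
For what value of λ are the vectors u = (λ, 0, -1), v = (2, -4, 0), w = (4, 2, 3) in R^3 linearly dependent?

Dependence holds iff the 3×3 matrix [u v w] is singular.
Cofactor expansion gives det = -12*λ - 20.
Setting this to zero gives λ = -5/3.

λ = -5/3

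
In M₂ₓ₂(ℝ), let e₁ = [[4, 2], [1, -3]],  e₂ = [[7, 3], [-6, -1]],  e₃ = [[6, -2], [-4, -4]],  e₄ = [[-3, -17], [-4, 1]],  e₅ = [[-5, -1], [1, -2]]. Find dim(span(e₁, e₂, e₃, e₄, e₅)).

Use coordinates relative to {E₁₁, E₁₂, E₂₁, E₂₂}.
Apply Gaussian elimination to the matrix whose rows are e₁, e₂, e₃, e₄, e₅.
Reduction leaves 4 leading entries, giving rank 4.
(With 5 elements in a 4-dimensional space the rank is at most 4.)

4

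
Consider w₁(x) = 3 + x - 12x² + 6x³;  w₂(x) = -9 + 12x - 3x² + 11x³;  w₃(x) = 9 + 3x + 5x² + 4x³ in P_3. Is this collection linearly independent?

Take coordinates with respect to the standard basis {1, x, …, x³}.
Place the vectors as rows of a 3×4 matrix and reduce to echelon form.
The reduction yields 3 nonzero rows, so the rank is 3.
Since rank = 3 (the number of vectors), the set is linearly independent.

linearly independent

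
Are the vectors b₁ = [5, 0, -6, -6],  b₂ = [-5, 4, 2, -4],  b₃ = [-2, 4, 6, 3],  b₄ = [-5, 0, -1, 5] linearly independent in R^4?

The matrix [b₁|b₂|b₃|b₄] has determinant 1332.
A nonzero determinant means the columns are linearly independent.

linearly independent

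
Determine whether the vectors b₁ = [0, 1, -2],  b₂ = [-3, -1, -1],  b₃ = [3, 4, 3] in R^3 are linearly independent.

linearly independent

The matrix [b₁|b₂|b₃] has determinant 24.
A nonzero determinant means the columns are linearly independent.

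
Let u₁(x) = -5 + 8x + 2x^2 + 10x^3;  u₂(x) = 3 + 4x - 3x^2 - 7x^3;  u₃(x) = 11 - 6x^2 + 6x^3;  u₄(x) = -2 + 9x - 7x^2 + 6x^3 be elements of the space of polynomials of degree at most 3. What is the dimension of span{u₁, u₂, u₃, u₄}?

Use coordinates relative to {1, x, …, x^3}.
Put the 4×4 matrix [u₁|u₂|u₃|u₄] into echelon form.
Reduction leaves 4 leading entries, giving rank 4.

4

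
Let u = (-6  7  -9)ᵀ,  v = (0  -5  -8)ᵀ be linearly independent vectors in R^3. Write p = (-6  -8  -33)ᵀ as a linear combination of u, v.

Write p = α₁u + α₂v and equate components.
The system has the unique solution (α₁, α₂) = (1, 3).

p = u + 3v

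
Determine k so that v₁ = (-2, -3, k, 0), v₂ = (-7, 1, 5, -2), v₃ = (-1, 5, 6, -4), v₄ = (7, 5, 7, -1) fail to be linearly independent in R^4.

k = -53/6

The set is linearly dependent precisely when det[v₁; v₂; v₃; v₄] = 0.
Expanding, det = -54*k - 477.
Setting this to zero gives k = -53/6.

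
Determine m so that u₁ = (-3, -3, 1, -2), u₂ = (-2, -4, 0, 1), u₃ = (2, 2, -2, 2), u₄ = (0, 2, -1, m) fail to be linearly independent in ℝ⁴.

m = -3/2

The set is linearly dependent precisely when det[u₁; u₂; u₃; u₄] = 0.
The determinant works out to -8*m - 12.
Solving -8*m - 12 = 0 yields m = -3/2.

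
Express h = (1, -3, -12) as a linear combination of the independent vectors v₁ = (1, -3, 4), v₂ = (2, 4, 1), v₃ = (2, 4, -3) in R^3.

Solve the system with v₁, v₂, v₃ as columns and h as the right-hand side.
Row-reducing the augmented matrix gives the unique coefficients (a₁, a₂, a₃) = (1, -4, 4).

h = v₁ - 4v₂ + 4v₃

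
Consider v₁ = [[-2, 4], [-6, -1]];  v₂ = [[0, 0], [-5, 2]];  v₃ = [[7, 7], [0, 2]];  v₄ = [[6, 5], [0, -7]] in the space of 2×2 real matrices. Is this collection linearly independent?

linearly independent

Write each element as a coordinate vector in ℝ⁴ using {E₁₁, E₁₂, E₂₁, E₂₂}.
Form the 4×4 matrix with these as columns; its determinant is 1929.
A nonzero determinant means the columns are linearly independent.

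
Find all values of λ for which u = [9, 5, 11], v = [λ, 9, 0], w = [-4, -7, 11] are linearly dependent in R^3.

The set is linearly dependent precisely when det[u; v; w] = 0.
The determinant works out to 1287 - 132*λ.
Solving 1287 - 132*λ = 0 yields λ = 39/4.

λ = 39/4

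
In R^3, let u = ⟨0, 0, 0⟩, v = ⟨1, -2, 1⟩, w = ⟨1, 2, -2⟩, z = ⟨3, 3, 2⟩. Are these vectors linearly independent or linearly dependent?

linearly dependent

There are 4 vectors in a 3-dimensional space, so they cannot be linearly independent.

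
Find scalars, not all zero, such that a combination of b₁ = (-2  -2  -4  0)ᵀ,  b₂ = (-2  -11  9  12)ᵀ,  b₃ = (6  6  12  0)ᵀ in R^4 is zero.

Row-reduce the matrix with b₁, b₂, b₃ as columns; the null space gives the coefficients.
The free variable yields coefficients (3, 0, 1) (any nonzero multiple also works).

3b₁ + b₃ = 0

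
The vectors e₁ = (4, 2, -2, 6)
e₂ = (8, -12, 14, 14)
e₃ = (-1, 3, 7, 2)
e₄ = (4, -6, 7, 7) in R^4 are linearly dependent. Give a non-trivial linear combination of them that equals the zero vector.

e₂ - 2e₄ = 0

Solve the homogeneous system with e₁, e₂, e₃, e₄ as columns by row-reducing the coefficient matrix.
One solution (up to scaling) is (0, 1, 0, -2).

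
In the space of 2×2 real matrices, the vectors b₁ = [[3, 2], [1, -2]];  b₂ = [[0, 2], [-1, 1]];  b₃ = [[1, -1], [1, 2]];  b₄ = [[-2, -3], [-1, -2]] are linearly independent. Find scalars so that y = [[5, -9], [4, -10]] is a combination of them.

y = 3b₁ - 2b₂ + 2b₃ + 3b₄

Identify each element with its coordinate vector in ℝ⁴ via {E₁₁, E₁₂, E₂₁, E₂₂}.
Solve the system with b₁, b₂, b₃, b₄ as columns and y as the right-hand side.
Back-substitution yields (α₁, …, α₄) = (3, -2, 2, 3).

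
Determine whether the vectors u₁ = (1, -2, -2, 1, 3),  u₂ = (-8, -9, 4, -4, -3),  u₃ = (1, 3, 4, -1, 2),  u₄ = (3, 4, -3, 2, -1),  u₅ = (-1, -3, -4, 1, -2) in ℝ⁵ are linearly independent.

The matrix [u₁|u₂|u₃|u₄|u₅] has determinant 0.
A zero determinant means the columns are linearly dependent.
Indeed u₁ + u₂ + u₃ + 2u₄ = 0.

linearly dependent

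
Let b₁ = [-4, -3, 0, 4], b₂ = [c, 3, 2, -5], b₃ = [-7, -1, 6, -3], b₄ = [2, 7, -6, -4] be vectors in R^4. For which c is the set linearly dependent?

Place the vectors as rows of a 4×4 matrix; dependence ⇔ determinant zero.
The determinant works out to 18*c + 66.
Setting this to zero gives c = -11/3.

c = -11/3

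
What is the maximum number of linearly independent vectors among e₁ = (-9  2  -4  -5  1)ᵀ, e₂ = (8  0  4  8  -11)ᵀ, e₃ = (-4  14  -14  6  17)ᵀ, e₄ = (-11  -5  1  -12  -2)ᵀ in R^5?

Row-reduce the 4×5 matrix with these as rows.
Reduction leaves 3 leading entries, giving rank 3.

3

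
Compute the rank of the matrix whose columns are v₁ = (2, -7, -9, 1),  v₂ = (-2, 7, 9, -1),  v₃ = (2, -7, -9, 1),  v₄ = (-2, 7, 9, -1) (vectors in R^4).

Row-reduce the 4×4 matrix with these as rows.
The echelon form has 1 nonzero row, so the rank is 1.

rank 1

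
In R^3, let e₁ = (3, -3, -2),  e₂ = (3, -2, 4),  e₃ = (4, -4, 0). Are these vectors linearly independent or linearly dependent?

linearly independent

Form the 3×3 matrix with these as columns; its determinant is 8.
A nonzero determinant means the columns are linearly independent.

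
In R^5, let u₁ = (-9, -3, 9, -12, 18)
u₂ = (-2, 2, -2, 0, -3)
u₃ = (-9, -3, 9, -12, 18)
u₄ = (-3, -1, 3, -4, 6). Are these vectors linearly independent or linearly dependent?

Row-reduce the matrix whose columns are u₁, u₂, u₃, u₄.
The reduction yields 2 nonzero rows, so the rank is 2.
Since rank 2 < 4, the set is linearly dependent.

linearly dependent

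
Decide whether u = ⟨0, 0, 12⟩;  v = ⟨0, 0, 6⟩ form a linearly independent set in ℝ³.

Place the vectors as rows of a 2×3 matrix and reduce to echelon form.
The reduction yields 1 nonzero row, so the rank is 1.
Since rank 1 < 2, the set is linearly dependent.

linearly dependent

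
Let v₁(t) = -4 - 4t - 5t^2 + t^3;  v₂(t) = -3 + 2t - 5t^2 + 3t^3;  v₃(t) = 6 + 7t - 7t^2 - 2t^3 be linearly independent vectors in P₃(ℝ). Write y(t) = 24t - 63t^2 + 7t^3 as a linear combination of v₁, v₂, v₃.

y = 3v₁ + 4v₂ + 4v₃

Identify each element with its coordinate vector in ℝ⁴ via {1, t, …, t^3}.
Solve the system with v₁, v₂, v₃ as columns and y as the right-hand side.
Back-substitution yields (c₁, c₂, c₃) = (3, 4, 4).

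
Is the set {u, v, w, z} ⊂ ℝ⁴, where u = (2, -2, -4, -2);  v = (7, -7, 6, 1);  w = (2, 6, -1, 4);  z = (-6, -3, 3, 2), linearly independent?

Form the 4×4 matrix with these as columns; its determinant is -1600.
A nonzero determinant means the columns are linearly independent.

linearly independent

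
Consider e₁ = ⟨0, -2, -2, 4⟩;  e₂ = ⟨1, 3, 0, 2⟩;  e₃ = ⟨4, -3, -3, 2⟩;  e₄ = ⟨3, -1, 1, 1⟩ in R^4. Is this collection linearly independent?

Form the 4×4 matrix with these as columns; its determinant is 192.
A nonzero determinant means the columns are linearly independent.

linearly independent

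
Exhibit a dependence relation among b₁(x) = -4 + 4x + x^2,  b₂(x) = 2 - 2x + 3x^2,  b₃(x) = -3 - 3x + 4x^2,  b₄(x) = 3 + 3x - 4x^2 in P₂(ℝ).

Take coordinates with respect to {1, x, x^2}.
Write the vectors as columns of a matrix and find a nonzero vector in its null space.
The free variable yields coefficients (0, 0, 1, 1) (any nonzero multiple also works).

b₃ + b₄ = 0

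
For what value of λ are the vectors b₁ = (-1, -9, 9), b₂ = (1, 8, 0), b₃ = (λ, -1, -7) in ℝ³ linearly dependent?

The set is linearly dependent precisely when det[b₁; b₂; b₃] = 0.
Cofactor expansion gives det = -72*λ - 16.
Setting this to zero gives λ = -2/9.

λ = -2/9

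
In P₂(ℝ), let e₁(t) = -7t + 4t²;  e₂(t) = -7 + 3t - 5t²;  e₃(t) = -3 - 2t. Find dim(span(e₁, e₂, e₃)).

3

Represent each element by its coordinate vector in ℝ³.
Put the 3×3 matrix [e₁|e₂|e₃] into echelon form.
The echelon form has 3 nonzero rows, so the rank is 3.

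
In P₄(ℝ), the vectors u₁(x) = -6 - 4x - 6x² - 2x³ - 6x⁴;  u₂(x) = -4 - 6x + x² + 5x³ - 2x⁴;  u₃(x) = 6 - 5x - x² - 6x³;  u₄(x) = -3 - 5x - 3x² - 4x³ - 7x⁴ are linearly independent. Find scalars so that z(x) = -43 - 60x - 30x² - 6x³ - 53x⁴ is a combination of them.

z = 4u₁ + 4u₂ + u₃ + 3u₄

Take coordinate vectors relative to {1, x, …, x⁴}.
Write z = c₁u₁ + … + c₄u₄ and equate components.
Row-reducing the augmented matrix gives the unique coefficients (c₁, …, c₄) = (4, 4, 1, 3).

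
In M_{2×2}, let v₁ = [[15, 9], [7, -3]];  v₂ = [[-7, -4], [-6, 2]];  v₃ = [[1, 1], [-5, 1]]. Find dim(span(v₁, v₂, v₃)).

Represent each element by its coordinate vector in ℝ⁴.
Apply Gaussian elimination to the matrix whose rows are v₁, v₂, v₃.
The echelon form has 2 nonzero rows, so the rank is 2.

dim = 2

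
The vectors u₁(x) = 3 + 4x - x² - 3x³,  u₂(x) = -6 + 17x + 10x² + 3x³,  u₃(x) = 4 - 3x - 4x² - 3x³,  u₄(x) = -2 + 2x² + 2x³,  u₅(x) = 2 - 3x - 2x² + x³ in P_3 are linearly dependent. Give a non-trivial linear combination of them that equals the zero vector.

Write each element as a vector in ℝ⁴ using {1, x, …, x³}.
Set up α₁u₁ + … + α₅u₅ = 0 and solve the homogeneous system.
A generator of the null space is (2, -1, -3, 0, 0).

2u₁ - u₂ - 3u₃ = 0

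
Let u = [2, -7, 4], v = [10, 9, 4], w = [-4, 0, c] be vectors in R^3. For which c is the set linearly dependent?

c = -32/11

The vectors are dependent exactly when the determinant of the matrix with rows u, v, w vanishes.
Expanding, det = 88*c + 256.
Setting this to zero gives c = -32/11.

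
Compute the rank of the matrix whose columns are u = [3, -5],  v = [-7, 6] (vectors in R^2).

Row-reduce the 2×2 matrix with these as rows.
The echelon form has 2 nonzero rows, so the rank is 2.

2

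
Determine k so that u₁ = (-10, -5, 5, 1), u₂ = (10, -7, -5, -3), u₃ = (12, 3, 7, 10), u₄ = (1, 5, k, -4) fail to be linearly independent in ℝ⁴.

k = -17/3

Dependence holds iff the 4×4 matrix [u₁ u₂ u₃ u₄] is singular.
The determinant works out to -1404*k - 7956.
Setting this to zero gives k = -17/3.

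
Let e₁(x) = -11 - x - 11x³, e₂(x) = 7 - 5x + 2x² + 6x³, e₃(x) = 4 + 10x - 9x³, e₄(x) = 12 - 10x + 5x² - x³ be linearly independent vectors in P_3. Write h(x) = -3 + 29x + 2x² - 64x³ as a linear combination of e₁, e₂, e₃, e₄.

Identify each element with its coordinate vector in ℝ⁴ via {1, x, …, x³}.
Write h = a₁e₁ + … + a₄e₄ and equate components.
Row-reducing the augmented matrix gives the unique coefficients (a₁, …, a₄) = (1, -4, 3, 2).

h = e₁ - 4e₂ + 3e₃ + 2e₄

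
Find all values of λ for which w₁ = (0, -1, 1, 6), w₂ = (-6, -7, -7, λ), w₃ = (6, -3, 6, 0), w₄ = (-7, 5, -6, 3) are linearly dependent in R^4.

λ = 36/5

The vectors are dependent exactly when the determinant of the matrix with rows w₁, w₂, w₃, w₄ vanishes.
Expanding, det = 15*λ - 108.
Setting this to zero gives λ = 36/5.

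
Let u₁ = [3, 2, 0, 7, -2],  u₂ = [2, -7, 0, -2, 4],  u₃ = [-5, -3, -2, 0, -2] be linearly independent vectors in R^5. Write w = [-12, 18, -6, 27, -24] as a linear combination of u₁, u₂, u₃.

w = 3u₁ - 3u₂ + 3u₃

Solve the system with u₁, u₂, u₃ as columns and w as the right-hand side.
The system has the unique solution (c₁, c₂, c₃) = (3, -3, 3).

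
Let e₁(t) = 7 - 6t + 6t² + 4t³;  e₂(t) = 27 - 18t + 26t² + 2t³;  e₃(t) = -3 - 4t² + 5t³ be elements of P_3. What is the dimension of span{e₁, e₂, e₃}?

Use coordinates relative to {1, t, …, t³}.
Form the matrix with e₁, e₂, e₃ as columns and reduce.
Reduction leaves 2 leading entries, giving rank 2.

dim = 2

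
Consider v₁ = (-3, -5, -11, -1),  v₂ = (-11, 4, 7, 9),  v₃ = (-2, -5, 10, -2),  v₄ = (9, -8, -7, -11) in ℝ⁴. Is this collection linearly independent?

The matrix [v₁|v₂|v₃|v₄] has determinant 1108.
A nonzero determinant means the columns are linearly independent.

linearly independent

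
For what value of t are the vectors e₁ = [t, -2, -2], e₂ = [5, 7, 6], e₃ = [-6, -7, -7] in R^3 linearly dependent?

t = -12/7

Dependence holds iff the 3×3 matrix [e₁ e₂ e₃] is singular.
The determinant works out to -7*t - 12.
Solving -7*t - 12 = 0 yields t = -12/7.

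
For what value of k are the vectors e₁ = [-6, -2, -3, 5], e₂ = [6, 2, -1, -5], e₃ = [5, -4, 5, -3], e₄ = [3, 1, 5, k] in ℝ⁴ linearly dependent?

k = -5/2

The vectors are dependent exactly when the determinant of the matrix with rows e₁, e₂, e₃, e₄ vanishes.
Cofactor expansion gives det = 136*k + 340.
This vanishes exactly when k = -5/2.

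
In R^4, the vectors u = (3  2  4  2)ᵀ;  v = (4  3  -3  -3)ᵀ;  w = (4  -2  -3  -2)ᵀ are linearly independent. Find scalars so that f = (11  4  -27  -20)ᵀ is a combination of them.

Set up the augmented matrix [u | v | w | f] and row-reduce.
Row-reducing the augmented matrix gives the unique coefficients (c₁, c₂, c₃) = (-3, 4, 1).

f = -3u + 4v + w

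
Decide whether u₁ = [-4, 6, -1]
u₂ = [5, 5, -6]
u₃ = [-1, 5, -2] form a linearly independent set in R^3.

linearly independent

Form the 3×3 matrix with these as columns; its determinant is -14.
A nonzero determinant means the columns are linearly independent.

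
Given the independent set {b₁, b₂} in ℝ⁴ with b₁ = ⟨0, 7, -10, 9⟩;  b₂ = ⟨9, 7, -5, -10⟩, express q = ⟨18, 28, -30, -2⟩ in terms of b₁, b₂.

q = 2b₁ + 2b₂

Solve the system with b₁, b₂ as columns and q as the right-hand side.
Back-substitution yields (c₁, c₂) = (2, 2).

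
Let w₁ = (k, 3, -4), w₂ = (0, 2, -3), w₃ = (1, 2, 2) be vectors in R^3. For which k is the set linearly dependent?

k = 1/10

Place the vectors as rows of a 3×3 matrix; dependence ⇔ determinant zero.
The determinant works out to 10*k - 1.
Setting this to zero gives k = 1/10.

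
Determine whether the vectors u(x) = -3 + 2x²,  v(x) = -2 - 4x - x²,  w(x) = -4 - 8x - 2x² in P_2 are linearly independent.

linearly dependent

Write each element as a coordinate vector in ℝ³ using {1, x, x²}.
Place the vectors as rows of a 3×3 matrix and reduce to echelon form.
The reduction yields 2 nonzero rows, so the rank is 2.
Since rank 2 < 3, the set is linearly dependent.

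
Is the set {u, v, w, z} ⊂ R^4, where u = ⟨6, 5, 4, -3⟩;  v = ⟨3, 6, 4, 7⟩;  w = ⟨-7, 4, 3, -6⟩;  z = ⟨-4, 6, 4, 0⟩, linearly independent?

linearly independent

Form the 4×4 matrix with these as columns; its determinant is -126.
A nonzero determinant means the columns are linearly independent.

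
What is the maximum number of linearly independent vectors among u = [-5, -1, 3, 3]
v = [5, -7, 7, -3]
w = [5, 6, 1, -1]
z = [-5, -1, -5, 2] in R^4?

4

Form the matrix with u, v, w, z as columns and reduce.
Exactly 4 pivots survive; hence the rank is 4.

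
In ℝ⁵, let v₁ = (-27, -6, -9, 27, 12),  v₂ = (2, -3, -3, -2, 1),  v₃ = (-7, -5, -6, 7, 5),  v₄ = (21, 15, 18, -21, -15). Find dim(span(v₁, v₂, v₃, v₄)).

dim = 2

Row-reduce the 4×5 matrix with these as rows.
The echelon form has 2 nonzero rows, so the rank is 2.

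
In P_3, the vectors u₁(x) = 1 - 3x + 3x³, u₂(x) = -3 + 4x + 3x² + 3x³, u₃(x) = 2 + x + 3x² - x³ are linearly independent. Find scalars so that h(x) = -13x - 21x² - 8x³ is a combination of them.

Take coordinate vectors relative to {1, x, …, x³}.
Solve the system with u₁, u₂, u₃ as columns and h as the right-hand side.
Back-substitution yields (c₁, c₂, c₃) = (-1, -3, -4).

h = -u₁ - 3u₂ - 4u₃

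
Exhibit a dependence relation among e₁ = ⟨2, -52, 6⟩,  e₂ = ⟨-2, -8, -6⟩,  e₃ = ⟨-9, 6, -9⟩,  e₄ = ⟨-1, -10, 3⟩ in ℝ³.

Set up α₁e₁ + … + α₄e₄ = 0 and solve the homogeneous system.
A generator of the null space is (1, -2, 1, -3).

e₁ - 2e₂ + e₃ - 3e₄ = 0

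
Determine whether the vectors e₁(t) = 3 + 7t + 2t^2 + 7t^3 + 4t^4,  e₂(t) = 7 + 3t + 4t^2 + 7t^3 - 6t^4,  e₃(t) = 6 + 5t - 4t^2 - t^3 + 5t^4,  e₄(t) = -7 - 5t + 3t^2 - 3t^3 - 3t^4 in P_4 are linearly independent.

Take coordinates with respect to the standard basis {1, t, …, t^4}.
Place the vectors as rows of a 4×5 matrix and reduce to echelon form.
The reduction yields 4 nonzero rows, so the rank is 4.
Since rank = 4 (the number of vectors), the set is linearly independent.

linearly independent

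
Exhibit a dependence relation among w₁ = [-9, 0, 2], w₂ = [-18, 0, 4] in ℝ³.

2w₁ - w₂ = 0

Solve the homogeneous system with w₁, w₂ as columns by row-reducing the coefficient matrix.
The free variable yields coefficients (2, -1) (any nonzero multiple also works).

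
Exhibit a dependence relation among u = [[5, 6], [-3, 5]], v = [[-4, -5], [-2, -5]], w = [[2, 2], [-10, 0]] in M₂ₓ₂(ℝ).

2u + 2v - w = 0

Take coordinates with respect to {E₁₁, E₁₂, E₂₁, E₂₂}.
Set up α₁u + … + α₃w = 0 and solve the homogeneous system.
The free variable yields coefficients (2, 2, -1) (any nonzero multiple also works).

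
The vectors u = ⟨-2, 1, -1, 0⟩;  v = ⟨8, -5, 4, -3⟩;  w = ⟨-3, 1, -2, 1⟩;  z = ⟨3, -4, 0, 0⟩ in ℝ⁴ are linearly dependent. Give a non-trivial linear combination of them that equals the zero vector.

Solve the homogeneous system with u, v, w, z as columns by row-reducing the coefficient matrix.
A generator of the null space is (2, -1, -3, 1).

2u - v - 3w + z = 0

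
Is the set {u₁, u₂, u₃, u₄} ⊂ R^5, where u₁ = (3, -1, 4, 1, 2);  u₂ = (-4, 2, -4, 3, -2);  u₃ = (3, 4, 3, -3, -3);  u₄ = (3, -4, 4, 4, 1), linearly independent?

Place the vectors as rows of a 4×5 matrix and reduce to echelon form.
The reduction yields 4 nonzero rows, so the rank is 4.
Since rank = 4 (the number of vectors), the set is linearly independent.

linearly independent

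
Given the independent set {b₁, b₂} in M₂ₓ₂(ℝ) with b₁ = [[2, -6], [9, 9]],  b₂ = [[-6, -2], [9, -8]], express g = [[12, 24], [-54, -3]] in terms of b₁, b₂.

Identify each element with its coordinate vector in ℝ⁴ via {E₁₁, E₁₂, E₂₁, E₂₂}.
Set up the augmented matrix [b₁ | b₂ | g] and row-reduce.
The system has the unique solution (c₁, c₂) = (-3, -3).

g = -3b₁ - 3b₂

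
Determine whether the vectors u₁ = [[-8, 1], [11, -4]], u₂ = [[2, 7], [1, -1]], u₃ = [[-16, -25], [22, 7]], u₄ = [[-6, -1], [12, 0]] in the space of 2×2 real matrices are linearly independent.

Take coordinates with respect to the standard basis {E₁₁, E₁₂, E₂₁, E₂₂}.
Place the vectors as rows of a 4×4 matrix and reduce to echelon form.
The reduction yields 3 nonzero rows, so the rank is 3.
Since rank 3 < 4, the set is linearly dependent.
Indeed u₁ + 3u₂ + u₃ - 3u₄ = 0.

linearly dependent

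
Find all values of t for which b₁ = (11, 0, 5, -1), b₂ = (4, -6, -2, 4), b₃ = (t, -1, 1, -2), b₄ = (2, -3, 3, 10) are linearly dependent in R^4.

t = 6

Place the vectors as rows of a 4×4 matrix; dependence ⇔ determinant zero.
Expanding, det = 264*t - 1584.
This vanishes exactly when t = 6.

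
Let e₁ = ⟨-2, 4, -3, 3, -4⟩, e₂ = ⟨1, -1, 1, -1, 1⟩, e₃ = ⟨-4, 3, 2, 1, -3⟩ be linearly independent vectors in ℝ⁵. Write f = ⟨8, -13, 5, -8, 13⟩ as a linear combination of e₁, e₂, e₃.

Solve the system with e₁, e₂, e₃ as columns and f as the right-hand side.
The system has the unique solution (α₁, α₂, α₃) = (-3, -2, -1).

f = -3e₁ - 2e₂ - e₃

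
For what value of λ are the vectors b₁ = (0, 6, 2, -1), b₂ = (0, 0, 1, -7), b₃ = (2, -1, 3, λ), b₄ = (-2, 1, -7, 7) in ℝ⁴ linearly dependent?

The vectors are dependent exactly when the determinant of the matrix with rows b₁, b₂, b₃, b₄ vanishes.
Expanding, det = 12*λ - 252.
This vanishes exactly when λ = 21.

λ = 21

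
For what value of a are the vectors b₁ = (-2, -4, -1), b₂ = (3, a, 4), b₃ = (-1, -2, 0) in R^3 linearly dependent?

a = 6

Dependence holds iff the 3×3 matrix [b₁ b₂ b₃] is singular.
The determinant works out to 6 - a.
This vanishes exactly when a = 6.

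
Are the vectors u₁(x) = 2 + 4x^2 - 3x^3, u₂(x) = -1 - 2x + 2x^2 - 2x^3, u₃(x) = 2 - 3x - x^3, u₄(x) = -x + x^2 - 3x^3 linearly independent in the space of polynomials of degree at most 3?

Write each element as a coordinate vector in ℝ⁴ using {1, x, …, x^3}.
Row-reduce the matrix whose columns are u₁, u₂, u₃, u₄.
The reduction yields 4 nonzero rows, so the rank is 4.
Since rank = 4 (the number of vectors), the set is linearly independent.

linearly independent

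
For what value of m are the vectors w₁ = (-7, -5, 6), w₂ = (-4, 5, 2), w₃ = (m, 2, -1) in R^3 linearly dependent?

The vectors are dependent exactly when the determinant of the matrix with rows w₁, w₂, w₃ vanishes.
Expanding, det = 35 - 40*m.
This vanishes exactly when m = 7/8.

m = 7/8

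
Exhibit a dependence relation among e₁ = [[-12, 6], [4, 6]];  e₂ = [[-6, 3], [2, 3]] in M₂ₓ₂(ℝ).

e₁ - 2e₂ = 0

Write each element as a vector in ℝ⁴ using {E₁₁, E₁₂, E₂₁, E₂₂}.
Write the vectors as columns of a matrix and find a nonzero vector in its null space.
A generator of the null space is (1, -2).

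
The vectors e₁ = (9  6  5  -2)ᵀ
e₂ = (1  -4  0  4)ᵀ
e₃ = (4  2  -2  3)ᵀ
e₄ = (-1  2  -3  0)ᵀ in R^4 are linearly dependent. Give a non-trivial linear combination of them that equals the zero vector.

e₁ + 2e₂ - 2e₃ + 3e₄ = 0

Write the vectors as columns of a matrix and find a nonzero vector in its null space.
The free variable yields coefficients (1, 2, -2, 3) (any nonzero multiple also works).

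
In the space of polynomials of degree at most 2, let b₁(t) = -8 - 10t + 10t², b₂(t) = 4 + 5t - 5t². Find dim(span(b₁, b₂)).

Use coordinates relative to {1, t, t²}.
Apply Gaussian elimination to the matrix whose rows are b₁, b₂.
The echelon form has 1 nonzero row, so the rank is 1.

1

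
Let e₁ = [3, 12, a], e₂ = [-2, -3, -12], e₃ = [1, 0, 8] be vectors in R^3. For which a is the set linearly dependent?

a = 8

Place the vectors as rows of a 3×3 matrix; dependence ⇔ determinant zero.
Cofactor expansion gives det = 3*a - 24.
Setting this to zero gives a = 8.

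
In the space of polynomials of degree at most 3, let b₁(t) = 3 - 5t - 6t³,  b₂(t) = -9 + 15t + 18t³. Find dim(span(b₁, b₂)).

1

Pass to coordinate vectors with respect to the basis {1, t, …, t³}.
Row-reduce the 2×4 matrix with these as rows.
Reduction leaves 1 leading entry, giving rank 1.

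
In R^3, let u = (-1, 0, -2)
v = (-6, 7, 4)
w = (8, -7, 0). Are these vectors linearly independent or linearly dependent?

Place the vectors as rows of a 3×3 matrix and reduce to echelon form.
The reduction yields 2 nonzero rows, so the rank is 2.
Since rank 2 < 3, the set is linearly dependent.
Indeed 2u + v + w = 0.

linearly dependent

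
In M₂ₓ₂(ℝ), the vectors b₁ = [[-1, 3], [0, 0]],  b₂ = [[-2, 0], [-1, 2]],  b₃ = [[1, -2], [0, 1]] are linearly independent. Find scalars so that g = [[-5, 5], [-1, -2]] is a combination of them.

Identify each element with its coordinate vector in ℝ⁴ via {E₁₁, E₁₂, E₂₁, E₂₂}.
Solve the system with b₁, b₂, b₃ as columns and g as the right-hand side.
Back-substitution yields (α₁, α₂, α₃) = (-1, 1, -4).

g = -b₁ + b₂ - 4b₃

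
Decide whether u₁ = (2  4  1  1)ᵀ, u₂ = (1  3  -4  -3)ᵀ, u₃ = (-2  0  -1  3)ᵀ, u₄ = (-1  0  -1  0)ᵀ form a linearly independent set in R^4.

Form the 4×4 matrix with these as columns; its determinant is -36.
A nonzero determinant means the columns are linearly independent.

linearly independent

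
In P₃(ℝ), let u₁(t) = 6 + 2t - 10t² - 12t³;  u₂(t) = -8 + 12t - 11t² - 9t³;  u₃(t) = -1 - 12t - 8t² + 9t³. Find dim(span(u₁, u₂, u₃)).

Represent each element by its coordinate vector in ℝ⁴.
Row-reduce the 3×4 matrix with these as rows.
Exactly 3 pivots survive; hence the rank is 3.

dim = 3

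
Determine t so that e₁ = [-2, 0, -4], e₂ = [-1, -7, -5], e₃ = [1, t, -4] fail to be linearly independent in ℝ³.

The set is linearly dependent precisely when det[e₁; e₂; e₃] = 0.
The determinant works out to -6*t - 84.
Solving -6*t - 84 = 0 yields t = -14.

t = -14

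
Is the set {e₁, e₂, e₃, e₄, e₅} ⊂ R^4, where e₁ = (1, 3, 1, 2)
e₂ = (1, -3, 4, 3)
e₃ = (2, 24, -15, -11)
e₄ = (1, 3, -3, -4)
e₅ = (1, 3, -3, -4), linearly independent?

There are 5 vectors in a 4-dimensional space, so they cannot be linearly independent.

linearly dependent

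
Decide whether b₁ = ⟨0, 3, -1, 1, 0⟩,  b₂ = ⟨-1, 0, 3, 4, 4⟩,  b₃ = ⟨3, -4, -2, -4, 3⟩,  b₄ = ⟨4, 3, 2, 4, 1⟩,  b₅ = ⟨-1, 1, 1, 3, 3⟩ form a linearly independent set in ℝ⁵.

Form the 5×5 matrix with these as columns; its determinant is 214.
A nonzero determinant means the columns are linearly independent.

linearly independent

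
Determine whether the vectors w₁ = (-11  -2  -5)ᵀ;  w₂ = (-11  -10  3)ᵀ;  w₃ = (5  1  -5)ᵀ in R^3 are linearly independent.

Form the 3×3 matrix with these as columns; its determinant is -632.
A nonzero determinant means the columns are linearly independent.

linearly independent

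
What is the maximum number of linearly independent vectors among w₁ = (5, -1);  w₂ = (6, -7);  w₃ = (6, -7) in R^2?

2

Apply Gaussian elimination to the matrix whose rows are w₁, w₂, w₃.
The echelon form has 2 nonzero rows, so the rank is 2.
(With 3 elements in a 2-dimensional space the rank is at most 2.)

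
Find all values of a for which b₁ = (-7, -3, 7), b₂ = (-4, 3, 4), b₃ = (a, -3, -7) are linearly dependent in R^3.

a = 7

Dependence holds iff the 3×3 matrix [b₁ b₂ b₃] is singular.
The determinant works out to 231 - 33*a.
Setting this to zero gives a = 7.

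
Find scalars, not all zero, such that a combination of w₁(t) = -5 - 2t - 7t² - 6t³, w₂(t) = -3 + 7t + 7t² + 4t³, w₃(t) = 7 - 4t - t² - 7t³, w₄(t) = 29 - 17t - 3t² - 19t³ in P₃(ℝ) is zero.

w₁ + w₂ - 3w₃ + w₄ = 0

Write each element as a vector in ℝ⁴ using {1, t, …, t³}.
Write the vectors as columns of a matrix and find a nonzero vector in its null space.
The free variable yields coefficients (1, 1, -3, 1) (any nonzero multiple also works).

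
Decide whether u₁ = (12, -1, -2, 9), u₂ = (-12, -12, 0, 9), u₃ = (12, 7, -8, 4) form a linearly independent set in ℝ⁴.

linearly independent

Row-reduce the matrix whose columns are u₁, u₂, u₃.
The reduction yields 3 nonzero rows, so the rank is 3.
Since rank = 3 (the number of vectors), the set is linearly independent.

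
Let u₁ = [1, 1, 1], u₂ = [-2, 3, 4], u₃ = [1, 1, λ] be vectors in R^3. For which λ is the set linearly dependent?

λ = 1

The vectors are dependent exactly when the determinant of the matrix with rows u₁, u₂, u₃ vanishes.
The determinant works out to 5*λ - 5.
Setting this to zero gives λ = 1.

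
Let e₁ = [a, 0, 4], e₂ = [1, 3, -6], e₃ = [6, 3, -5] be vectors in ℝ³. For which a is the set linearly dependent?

a = 20

Dependence holds iff the 3×3 matrix [e₁ e₂ e₃] is singular.
Cofactor expansion gives det = 3*a - 60.
Setting this to zero gives a = 20.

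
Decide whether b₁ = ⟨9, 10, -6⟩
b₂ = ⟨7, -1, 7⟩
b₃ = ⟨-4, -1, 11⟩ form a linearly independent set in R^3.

The matrix [b₁|b₂|b₃] has determinant -1020.
A nonzero determinant means the columns are linearly independent.

linearly independent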